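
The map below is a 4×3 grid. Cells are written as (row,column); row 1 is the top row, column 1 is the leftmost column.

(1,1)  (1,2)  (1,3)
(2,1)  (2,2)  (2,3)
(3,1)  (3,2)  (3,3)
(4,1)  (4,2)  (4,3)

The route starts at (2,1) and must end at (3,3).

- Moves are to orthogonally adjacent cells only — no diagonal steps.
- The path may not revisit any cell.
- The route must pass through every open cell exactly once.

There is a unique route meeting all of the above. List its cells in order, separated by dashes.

(2,1) - (1,1) - (1,2) - (1,3) - (2,3) - (2,2) - (3,2) - (3,1) - (4,1) - (4,2) - (4,3) - (3,3)

Need to visit all 12 open cells exactly once, starting at (2,1) and ending at (3,3).
Cell (1,3) has only two open neighbours ((2,3) and (1,2)), so the path must pass straight through it: one of those is the cell it's entered from and the other is where it exits.
Route from (2,1): up 1 to (1,1), right 2 to (1,3), down 1 to (2,3), left 1 to (2,2), down 1 to (3,2), left 1 to (3,1), down 1 to (4,1), right 2 to (4,3), up 1 to (3,3) — 11 moves in all.
Check: all 12 open cells covered.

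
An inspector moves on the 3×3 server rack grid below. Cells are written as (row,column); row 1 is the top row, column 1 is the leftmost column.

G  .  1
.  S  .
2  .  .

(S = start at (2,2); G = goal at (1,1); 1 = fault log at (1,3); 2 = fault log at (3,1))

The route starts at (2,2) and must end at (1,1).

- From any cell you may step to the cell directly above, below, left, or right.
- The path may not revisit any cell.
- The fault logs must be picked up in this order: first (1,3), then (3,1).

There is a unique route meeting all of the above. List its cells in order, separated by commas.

(2,2), (1,2), (1,3), (2,3), (3,3), (3,2), (3,1), (2,1), (1,1)

The waypoints must appear in the order (1,3), (3,1), with no cell reused.
Route from (2,2): up 1 to (1,2), right 1 to (1,3), down 2 to (3,3), left 2 to (3,1), up 2 to (1,1) — 8 moves in all.
Check: order respected (1 at step 2, 2 at step 6).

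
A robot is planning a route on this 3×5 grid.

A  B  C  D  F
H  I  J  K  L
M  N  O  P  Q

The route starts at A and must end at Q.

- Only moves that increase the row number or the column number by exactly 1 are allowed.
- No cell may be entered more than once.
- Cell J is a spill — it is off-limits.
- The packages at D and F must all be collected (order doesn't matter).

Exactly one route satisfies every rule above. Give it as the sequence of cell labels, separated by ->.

Moves only go right or down, so the column and row indices never decrease.
Route from A: right 4 to F, down 2 to Q — 6 moves in all.
Check: all required cells visited.

A -> B -> C -> D -> F -> L -> Q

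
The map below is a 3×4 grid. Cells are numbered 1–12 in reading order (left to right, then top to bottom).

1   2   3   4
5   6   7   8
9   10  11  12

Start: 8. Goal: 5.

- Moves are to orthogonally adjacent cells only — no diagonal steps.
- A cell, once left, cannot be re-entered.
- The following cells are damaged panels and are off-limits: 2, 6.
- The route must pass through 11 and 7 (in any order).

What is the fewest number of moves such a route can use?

5

Any route passes through 11 and 7 in some order between 8 and 5. Summing Manhattan distances along each leg and taking the cheapest ordering (8 → 11 → 7 → 5) gives a lower bound of 2 + 1 + 2 = 5 moves.
A route of 5 moves achieves this: 8 → 7 → 11 → 10 → 9 → 5.
Since 5 matches the lower bound, it is optimal.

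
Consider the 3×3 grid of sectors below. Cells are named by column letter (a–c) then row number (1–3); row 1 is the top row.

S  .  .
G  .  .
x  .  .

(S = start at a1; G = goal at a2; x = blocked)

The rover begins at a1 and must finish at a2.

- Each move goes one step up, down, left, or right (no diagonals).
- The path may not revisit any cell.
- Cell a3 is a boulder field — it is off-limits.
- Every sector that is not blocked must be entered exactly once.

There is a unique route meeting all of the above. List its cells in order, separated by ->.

Need to visit all 8 open cells exactly once, starting at a1 and ending at a2.
Cell b3 has only two open neighbours (b2 and c3), so the path must pass straight through it: one of those is the cell it's entered from and the other is where it exits.
Route from a1: right 2 to c1, down 2 to c3, left 1 to b3, up 1 to b2, left 1 to a2 — 7 moves in all.
Check: all 8 open cells covered.

a1 -> b1 -> c1 -> c2 -> c3 -> b3 -> b2 -> a2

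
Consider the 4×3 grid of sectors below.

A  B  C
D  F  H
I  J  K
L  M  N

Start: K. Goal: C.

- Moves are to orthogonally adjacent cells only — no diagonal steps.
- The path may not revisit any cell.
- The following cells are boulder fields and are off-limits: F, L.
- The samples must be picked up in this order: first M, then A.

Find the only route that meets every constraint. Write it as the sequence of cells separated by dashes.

K - N - M - J - I - D - A - B - C

The waypoints must appear in the order M, A, with no cell reused.
Route from K: down to N, left to M, up to J, left to I, 2× up (reaching A), 2× right (reaching C) — 8 moves in all.
Check: order respected (M at step 2, A at step 6).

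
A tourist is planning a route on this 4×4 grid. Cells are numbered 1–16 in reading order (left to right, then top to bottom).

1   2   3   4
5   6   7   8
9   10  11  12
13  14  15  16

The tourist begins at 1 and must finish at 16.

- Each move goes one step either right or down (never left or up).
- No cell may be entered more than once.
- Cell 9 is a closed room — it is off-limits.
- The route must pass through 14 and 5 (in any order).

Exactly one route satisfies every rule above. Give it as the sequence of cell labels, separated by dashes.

1 - 5 - 6 - 10 - 14 - 15 - 16

Moves only go right or down, so the column and row indices never decrease.
Route from 1: down to 5, right to 6, 2× down (reaching 14), 2× right (reaching 16) — 6 moves in all.
Check: all required cells visited.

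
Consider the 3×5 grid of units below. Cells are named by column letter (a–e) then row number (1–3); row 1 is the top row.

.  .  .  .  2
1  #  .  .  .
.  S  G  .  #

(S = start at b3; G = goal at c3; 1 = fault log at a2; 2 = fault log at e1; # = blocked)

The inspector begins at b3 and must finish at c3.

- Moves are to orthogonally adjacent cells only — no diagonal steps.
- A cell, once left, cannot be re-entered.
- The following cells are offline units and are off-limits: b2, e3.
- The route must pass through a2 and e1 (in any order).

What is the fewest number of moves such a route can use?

Any route passes through a2 and e1 in some order between b3 and c3. Summing Manhattan distances along each leg and taking the cheapest ordering (b3 → a2 → e1 → c3) gives a lower bound of 2 + 5 + 4 = 11 moves.
A route of 11 moves achieves this: b3 → a3 → a2 → a1 → b1 → c1 → d1 → e1 → e2 → d2 → d3 → c3.
Since 11 matches the lower bound, it is optimal.

11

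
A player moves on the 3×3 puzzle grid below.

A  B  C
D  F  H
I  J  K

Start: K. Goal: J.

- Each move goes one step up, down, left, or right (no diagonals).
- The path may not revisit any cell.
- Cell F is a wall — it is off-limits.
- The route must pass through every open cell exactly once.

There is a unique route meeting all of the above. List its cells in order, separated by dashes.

K - H - C - B - A - D - I - J

Need to visit all 8 open cells exactly once, starting at K and ending at J.
Route from K: up 2 to C, left 2 to A, down 2 to I, right 1 to J — 7 moves in all.
Check: all 8 open cells covered.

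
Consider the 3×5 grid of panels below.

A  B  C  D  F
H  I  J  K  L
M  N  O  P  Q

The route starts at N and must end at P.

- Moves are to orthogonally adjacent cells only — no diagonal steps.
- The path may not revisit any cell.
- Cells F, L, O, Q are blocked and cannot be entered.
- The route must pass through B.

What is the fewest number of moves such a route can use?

Any route passes through B somewhere between N and P. Summing Manhattan distances along the two legs (N → B → P) gives a lower bound of 2 + 4 = 6 moves.
A route of 6 moves achieves this: N → I → B → C → J → K → P.
Since 6 matches the lower bound, it is optimal.

6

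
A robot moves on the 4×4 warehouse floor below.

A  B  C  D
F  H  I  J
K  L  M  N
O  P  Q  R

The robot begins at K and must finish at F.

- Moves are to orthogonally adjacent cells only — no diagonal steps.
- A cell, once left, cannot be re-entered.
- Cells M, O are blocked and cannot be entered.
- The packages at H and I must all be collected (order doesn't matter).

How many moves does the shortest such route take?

Any route passes through H and I in some order between K and F. Summing Manhattan distances along each leg and taking the cheapest ordering (K → H → I → F) gives a lower bound of 2 + 1 + 2 = 5 moves.
The shortest route satisfying every rule uses 7 moves: K → L → H → I → C → B → A → F.
The bound of 5 isn't tight here; checking systematically, no route of length 5 through 6 satisfies every constraint, so 7 is the minimum.

7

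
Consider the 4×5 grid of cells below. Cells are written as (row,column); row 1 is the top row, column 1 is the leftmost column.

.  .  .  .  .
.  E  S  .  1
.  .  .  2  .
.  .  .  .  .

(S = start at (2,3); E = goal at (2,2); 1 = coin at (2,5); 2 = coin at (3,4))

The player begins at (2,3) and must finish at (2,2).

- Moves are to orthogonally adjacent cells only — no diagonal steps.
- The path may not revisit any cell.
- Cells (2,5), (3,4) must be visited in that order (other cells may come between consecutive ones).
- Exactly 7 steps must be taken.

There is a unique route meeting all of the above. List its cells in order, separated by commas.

The waypoints must appear in the order (2,5), (3,4), with no cell reused.
Route from (2,3): 2× right (reaching (2,5)), down to (3,5), 3× left (reaching (3,2)), up to (2,2) — 7 moves in all.
Check: order respected (1 at step 2, 2 at step 4); 7 moves as required.

(2,3), (2,4), (2,5), (3,5), (3,4), (3,3), (3,2), (2,2)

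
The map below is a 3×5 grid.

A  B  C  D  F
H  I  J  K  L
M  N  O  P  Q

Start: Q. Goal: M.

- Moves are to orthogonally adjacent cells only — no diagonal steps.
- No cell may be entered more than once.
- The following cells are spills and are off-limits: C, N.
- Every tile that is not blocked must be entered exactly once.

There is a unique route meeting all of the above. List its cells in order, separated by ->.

Q -> L -> F -> D -> K -> P -> O -> J -> I -> B -> A -> H -> M

Need to visit all 13 open cells exactly once, starting at Q and ending at M.
Cell D has only two open neighbours (K and F), so the path must pass straight through it: one of those is the cell it's entered from and the other is where it exits.
Route from Q: up 2 to F, left 1 to D, down 2 to P, left 1 to O, up 1 to J, left 1 to I, up 1 to B, left 1 to A, down 2 to M — 12 moves in all.
Check: all 13 open cells covered.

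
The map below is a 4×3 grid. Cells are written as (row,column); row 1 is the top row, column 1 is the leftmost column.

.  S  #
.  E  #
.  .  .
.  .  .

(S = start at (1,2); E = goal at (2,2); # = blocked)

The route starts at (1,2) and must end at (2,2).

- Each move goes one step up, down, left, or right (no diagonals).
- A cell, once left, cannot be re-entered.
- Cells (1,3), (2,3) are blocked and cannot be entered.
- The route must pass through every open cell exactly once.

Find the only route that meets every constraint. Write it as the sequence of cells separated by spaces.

Need to visit all 10 open cells exactly once, starting at (1,2) and ending at (2,2).
Route from (1,2): left to (1,1), 3× down (reaching (4,1)), 2× right (reaching (4,3)), up to (3,3), left to (3,2), up to (2,2) — 9 moves in all.
Check: all 10 open cells covered.

(1,2) (1,1) (2,1) (3,1) (4,1) (4,2) (4,3) (3,3) (3,2) (2,2)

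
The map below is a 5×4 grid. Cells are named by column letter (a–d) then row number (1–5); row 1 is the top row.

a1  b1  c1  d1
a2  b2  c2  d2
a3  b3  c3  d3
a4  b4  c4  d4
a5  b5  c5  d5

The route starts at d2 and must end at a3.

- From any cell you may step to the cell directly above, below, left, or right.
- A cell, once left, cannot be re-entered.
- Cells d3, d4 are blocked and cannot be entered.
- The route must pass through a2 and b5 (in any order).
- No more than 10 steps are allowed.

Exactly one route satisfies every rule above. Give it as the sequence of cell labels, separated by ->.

d2 -> c2 -> c3 -> c4 -> c5 -> b5 -> b4 -> b3 -> b2 -> a2 -> a3

The 10-move cap with required stops at a2, b5 leaves no slack for detours.
Route from d2: left to c2, 3× down (reaching c5), left to b5, 3× up (reaching b2), left to a2, down to a3 — 10 moves in all.
Check: all required cells visited; 10 ≤ 10 moves.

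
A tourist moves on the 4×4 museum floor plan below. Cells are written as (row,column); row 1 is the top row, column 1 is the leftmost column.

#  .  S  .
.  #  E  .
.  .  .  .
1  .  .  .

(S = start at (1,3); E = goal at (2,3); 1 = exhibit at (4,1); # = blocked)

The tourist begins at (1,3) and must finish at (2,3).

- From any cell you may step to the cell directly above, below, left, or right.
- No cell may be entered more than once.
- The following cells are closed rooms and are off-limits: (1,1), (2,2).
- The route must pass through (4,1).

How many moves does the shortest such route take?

11

Any route passes through (4,1) somewhere between (1,3) and (2,3). Summing Manhattan distances along the two legs ((1,3) → (4,1) → (2,3)) gives a lower bound of 5 + 4 = 9 moves.
The shortest route satisfying every rule uses 11 moves: (1,3) → (1,4) → (2,4) → (3,4) → (4,4) → (4,3) → (4,2) → (4,1) → (3,1) → (3,2) → (3,3) → (2,3).
The bound of 9 isn't tight here; checking systematically, no route of length 9 through 10 satisfies every constraint, so 11 is the minimum.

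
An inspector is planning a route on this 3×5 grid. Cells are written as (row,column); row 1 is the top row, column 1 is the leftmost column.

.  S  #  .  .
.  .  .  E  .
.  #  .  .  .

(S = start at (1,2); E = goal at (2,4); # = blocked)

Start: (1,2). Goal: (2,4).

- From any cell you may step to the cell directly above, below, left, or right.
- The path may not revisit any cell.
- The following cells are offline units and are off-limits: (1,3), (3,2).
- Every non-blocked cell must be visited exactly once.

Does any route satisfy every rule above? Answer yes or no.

Cell (3,1) has only one open neighbour but is neither the start nor the goal, so a Hamiltonian route would have to both enter and leave it through the same neighbour — impossible without revisiting.

no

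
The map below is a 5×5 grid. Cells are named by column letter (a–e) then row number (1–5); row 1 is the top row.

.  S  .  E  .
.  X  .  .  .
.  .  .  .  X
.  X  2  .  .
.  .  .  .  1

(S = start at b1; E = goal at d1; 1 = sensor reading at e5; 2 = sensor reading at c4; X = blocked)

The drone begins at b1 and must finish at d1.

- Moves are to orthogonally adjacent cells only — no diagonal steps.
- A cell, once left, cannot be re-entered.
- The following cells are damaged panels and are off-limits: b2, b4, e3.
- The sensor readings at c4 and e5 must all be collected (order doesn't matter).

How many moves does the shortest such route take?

12

Any route passes through c4 and e5 in some order between b1 and d1. Summing Manhattan distances along each leg and taking the cheapest ordering (b1 → c4 → e5 → d1) gives a lower bound of 4 + 3 + 5 = 12 moves.
A route of 12 moves achieves this: b1 → c1 → c2 → c3 → c4 → c5 → d5 → e5 → e4 → d4 → d3 → d2 → d1.
Since 12 matches the lower bound, it is optimal.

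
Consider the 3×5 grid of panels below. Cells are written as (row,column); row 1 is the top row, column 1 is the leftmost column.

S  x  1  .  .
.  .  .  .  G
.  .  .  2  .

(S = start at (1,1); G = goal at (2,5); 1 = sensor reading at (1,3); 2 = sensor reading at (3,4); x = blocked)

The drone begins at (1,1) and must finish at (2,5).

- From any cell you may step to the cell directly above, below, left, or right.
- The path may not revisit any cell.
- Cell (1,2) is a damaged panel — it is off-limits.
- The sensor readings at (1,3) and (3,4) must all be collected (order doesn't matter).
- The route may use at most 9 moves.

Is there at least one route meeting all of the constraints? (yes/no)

yes

One route that works: (1,1) → (2,1) → (2,2) → (2,3) → (1,3) → (1,4) → (2,4) → (3,4) → (3,5) → (2,5).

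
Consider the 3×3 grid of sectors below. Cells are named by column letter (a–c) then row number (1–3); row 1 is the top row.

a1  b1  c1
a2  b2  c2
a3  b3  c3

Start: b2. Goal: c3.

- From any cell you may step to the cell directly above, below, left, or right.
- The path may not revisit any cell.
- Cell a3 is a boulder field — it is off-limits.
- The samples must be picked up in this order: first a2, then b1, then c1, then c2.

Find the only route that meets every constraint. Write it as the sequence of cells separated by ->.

b2 -> a2 -> a1 -> b1 -> c1 -> c2 -> c3

The waypoints must appear in the order a2, b1, c1, c2, with no cell reused.
Route from b2: left to a2, up to a1, 2× right (reaching c1), 2× down (reaching c3) — 6 moves in all.
Check: order respected (a2 at step 1, b1 at step 3, c1 at step 4, c2 at step 5).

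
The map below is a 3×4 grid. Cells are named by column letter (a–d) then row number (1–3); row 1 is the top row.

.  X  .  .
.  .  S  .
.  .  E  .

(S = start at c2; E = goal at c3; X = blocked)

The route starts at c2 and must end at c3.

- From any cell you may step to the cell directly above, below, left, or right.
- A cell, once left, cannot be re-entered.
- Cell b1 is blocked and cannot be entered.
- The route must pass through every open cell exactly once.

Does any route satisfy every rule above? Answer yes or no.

no

Cell a1 has only one open neighbour but is neither the start nor the goal, so a Hamiltonian route would have to both enter and leave it through the same neighbour — impossible without revisiting.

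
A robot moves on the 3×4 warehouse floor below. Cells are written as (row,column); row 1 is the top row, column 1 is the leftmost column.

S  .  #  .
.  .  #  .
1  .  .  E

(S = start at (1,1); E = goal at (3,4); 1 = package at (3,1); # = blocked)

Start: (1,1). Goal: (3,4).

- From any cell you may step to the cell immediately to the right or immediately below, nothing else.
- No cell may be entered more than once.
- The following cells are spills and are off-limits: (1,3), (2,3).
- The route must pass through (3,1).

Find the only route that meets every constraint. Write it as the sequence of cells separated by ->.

(1,1) -> (2,1) -> (3,1) -> (3,2) -> (3,3) -> (3,4)

Moves only go right or down, so the column and row indices never decrease.
Route from (1,1): 2× down (reaching (3,1)), 3× right (reaching (3,4)) — 5 moves in all.
Check: all required cells visited.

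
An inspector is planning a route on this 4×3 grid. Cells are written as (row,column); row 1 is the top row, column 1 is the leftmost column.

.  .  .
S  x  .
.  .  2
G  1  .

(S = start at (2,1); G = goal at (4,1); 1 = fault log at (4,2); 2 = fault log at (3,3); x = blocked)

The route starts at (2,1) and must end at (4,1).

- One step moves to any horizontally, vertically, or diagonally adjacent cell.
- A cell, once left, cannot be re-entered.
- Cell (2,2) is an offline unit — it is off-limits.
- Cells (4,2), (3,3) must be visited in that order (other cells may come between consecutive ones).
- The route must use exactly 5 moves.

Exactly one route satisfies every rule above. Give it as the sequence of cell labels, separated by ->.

The waypoints must appear in the order (4,2), (3,3), with no cell reused.
Route from (2,1): down 1 to (3,1), down-right 1 to (4,2), up-right 1 to (3,3), left 1 to (3,2), down-left 1 to (4,1) — 5 moves in all.
Check: order respected (1 at step 2, 2 at step 3); 5 moves as required.

(2,1) -> (3,1) -> (4,2) -> (3,3) -> (3,2) -> (4,1)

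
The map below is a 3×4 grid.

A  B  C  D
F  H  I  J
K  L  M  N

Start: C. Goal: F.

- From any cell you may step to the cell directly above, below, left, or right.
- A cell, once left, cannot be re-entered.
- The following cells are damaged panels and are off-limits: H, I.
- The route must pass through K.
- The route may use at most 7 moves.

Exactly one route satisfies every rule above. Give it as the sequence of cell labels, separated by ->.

C -> D -> J -> N -> M -> L -> K -> F

The 7-move cap with required stops at K leaves no slack for detours.
Route from C: right to D, 2× down (reaching N), 3× left (reaching K), up to F — 7 moves in all.
Check: all required cells visited; 7 ≤ 7 moves.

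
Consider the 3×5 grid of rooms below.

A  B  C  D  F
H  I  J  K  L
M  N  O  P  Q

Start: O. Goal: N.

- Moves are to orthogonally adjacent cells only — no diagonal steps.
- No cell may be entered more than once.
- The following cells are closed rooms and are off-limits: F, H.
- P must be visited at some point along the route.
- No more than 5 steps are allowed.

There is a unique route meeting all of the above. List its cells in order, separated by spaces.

The budget equals the shortest possible length, so every move has to be on a shortest route through the required cells.
Route from O: right to P, up to K, 2× left (reaching I), down to N — 5 moves in all.
Check: all required cells visited; 5 ≤ 5 moves.

O P K J I N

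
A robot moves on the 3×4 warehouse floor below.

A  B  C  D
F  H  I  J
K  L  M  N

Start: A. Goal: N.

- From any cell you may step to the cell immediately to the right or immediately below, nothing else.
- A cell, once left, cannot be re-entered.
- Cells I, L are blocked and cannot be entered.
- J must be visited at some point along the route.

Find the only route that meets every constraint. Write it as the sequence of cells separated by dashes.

A - B - C - D - J - N

Moves only go right or down, so the column and row indices never decrease.
Route from A: 3× right (reaching D), 2× down (reaching N) — 5 moves in all.
Check: all required cells visited.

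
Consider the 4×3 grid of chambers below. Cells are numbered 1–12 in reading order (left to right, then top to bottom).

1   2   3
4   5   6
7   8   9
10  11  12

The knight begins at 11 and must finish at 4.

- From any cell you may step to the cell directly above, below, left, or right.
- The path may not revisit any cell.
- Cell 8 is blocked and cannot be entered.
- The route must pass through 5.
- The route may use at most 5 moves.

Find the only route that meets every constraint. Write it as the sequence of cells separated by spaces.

The 5-move cap with required stops at 5 leaves no slack for detours.
Route from 11: right to 12, 2× up (reaching 6), 2× left (reaching 4) — 5 moves in all.
Check: all required cells visited; 5 ≤ 5 moves.

11 12 9 6 5 4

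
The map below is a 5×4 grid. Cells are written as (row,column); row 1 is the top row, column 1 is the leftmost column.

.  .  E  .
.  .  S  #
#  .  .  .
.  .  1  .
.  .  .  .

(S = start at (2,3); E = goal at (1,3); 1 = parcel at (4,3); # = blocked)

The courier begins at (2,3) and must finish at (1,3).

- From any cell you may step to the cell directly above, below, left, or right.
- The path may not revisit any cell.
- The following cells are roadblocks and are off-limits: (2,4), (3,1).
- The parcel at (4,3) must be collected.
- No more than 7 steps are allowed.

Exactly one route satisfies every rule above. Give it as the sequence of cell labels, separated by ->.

(2,3) -> (3,3) -> (4,3) -> (4,2) -> (3,2) -> (2,2) -> (1,2) -> (1,3)

Any route must reach (4,3) and still end at (1,3) within 7 moves, so the order of the required stops is forced.
Route from (2,3): 2× down (reaching (4,3)), left to (4,2), 3× up (reaching (1,2)), right to (1,3) — 7 moves in all.
Check: all required cells visited; 7 ≤ 7 moves.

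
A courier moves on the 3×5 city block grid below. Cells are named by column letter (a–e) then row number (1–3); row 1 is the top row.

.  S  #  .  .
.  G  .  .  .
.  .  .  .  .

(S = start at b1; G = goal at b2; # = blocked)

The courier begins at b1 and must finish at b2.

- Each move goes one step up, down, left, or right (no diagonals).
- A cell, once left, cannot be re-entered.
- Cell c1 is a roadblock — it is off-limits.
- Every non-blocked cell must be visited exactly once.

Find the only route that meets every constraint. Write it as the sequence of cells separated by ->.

Need to visit all 14 open cells exactly once, starting at b1 and ending at b2.
Cell a1 has only two open neighbours (a2 and b1), so the path must pass straight through it: one of those is the cell it's entered from and the other is where it exits.
Route from b1: left 1 to a1, down 2 to a3, right 4 to e3, up 2 to e1, left 1 to d1, down 1 to d2, left 2 to b2 — 13 moves in all.
Check: all 14 open cells covered.

b1 -> a1 -> a2 -> a3 -> b3 -> c3 -> d3 -> e3 -> e2 -> e1 -> d1 -> d2 -> c2 -> b2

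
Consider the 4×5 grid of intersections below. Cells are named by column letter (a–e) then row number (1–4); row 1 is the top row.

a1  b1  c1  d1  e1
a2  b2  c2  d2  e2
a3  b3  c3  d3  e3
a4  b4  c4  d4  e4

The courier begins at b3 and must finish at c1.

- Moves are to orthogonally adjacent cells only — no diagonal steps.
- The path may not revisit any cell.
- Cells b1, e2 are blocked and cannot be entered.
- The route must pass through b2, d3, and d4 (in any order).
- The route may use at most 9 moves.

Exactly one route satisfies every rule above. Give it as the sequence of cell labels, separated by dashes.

Any route must reach b2, d3, and d4 and still end at c1 within 9 moves, so the order of the required stops is forced.
Route from b3: up to b2, right to c2, 2× down (reaching c4), right to d4, 3× up (reaching d1), left to c1 — 9 moves in all.
Check: all required cells visited; 9 ≤ 9 moves.

b3 - b2 - c2 - c3 - c4 - d4 - d3 - d2 - d1 - c1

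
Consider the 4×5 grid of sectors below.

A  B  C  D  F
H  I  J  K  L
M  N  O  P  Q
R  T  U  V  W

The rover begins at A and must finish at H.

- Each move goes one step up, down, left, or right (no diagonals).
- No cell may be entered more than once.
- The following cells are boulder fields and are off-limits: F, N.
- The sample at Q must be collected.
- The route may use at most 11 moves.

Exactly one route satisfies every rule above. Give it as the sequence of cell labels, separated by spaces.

The budget equals the shortest possible length, so every move has to be on a shortest route through the required cells.
Route from A: 3× right (reaching D), down to K, right to L, down to Q, 2× left (reaching O), up to J, 2× left (reaching H) — 11 moves in all.
Check: all required cells visited; 11 ≤ 11 moves.

A B C D K L Q P O J I H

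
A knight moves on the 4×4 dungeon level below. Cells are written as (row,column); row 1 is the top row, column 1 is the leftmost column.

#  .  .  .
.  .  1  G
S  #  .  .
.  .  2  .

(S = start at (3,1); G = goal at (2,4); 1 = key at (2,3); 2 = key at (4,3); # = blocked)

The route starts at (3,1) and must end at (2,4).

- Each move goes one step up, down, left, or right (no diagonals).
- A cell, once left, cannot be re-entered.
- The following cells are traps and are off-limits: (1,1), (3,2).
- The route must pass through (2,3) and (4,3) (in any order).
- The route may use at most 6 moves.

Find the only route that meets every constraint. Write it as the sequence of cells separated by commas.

The budget equals the shortest possible length, so every move has to be on a shortest route through the required cells.
Route from (3,1): down to (4,1), 2× right (reaching (4,3)), 2× up (reaching (2,3)), right to (2,4) — 6 moves in all.
Check: all required cells visited; 6 ≤ 6 moves.

(3,1), (4,1), (4,2), (4,3), (3,3), (2,3), (2,4)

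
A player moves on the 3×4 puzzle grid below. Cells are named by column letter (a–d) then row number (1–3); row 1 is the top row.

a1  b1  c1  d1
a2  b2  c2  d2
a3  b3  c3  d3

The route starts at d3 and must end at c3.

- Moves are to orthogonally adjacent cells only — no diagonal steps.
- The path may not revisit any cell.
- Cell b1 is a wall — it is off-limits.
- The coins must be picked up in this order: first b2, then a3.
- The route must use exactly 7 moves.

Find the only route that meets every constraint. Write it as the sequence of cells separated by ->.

d3 -> d2 -> c2 -> b2 -> a2 -> a3 -> b3 -> c3

The waypoints must appear in the order b2, a3, with no cell reused.
Route from d3: up to d2, 3× left (reaching a2), down to a3, 2× right (reaching c3) — 7 moves in all.
Check: order respected (b2 at step 3, a3 at step 5); 7 moves as required.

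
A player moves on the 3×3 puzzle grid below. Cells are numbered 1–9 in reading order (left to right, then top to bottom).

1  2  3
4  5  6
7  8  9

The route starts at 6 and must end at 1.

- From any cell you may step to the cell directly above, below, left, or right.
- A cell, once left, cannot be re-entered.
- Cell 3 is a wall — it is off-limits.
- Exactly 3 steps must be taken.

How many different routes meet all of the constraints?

2

Need simple routes of exactly 3 moves from 6 to 1 (Manhattan distance 3, so 0 moves are spent on a detour and 0 undoing it).
Enumerating: 6 5 2 1 | 6 5 4 1.
That gives 2 routes.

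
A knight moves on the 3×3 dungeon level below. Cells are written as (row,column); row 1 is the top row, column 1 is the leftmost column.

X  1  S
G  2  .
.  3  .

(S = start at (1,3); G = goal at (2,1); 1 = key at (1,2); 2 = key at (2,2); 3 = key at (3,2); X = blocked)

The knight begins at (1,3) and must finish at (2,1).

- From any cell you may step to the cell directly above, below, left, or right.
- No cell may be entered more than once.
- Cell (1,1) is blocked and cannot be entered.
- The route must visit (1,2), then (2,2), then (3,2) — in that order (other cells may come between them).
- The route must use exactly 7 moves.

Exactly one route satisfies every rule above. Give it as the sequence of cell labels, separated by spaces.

(1,3) (1,2) (2,2) (2,3) (3,3) (3,2) (3,1) (2,1)

The waypoints must appear in the order (1,2), (2,2), (3,2), with no cell reused.
Route from (1,3): left 1 to (1,2), down 1 to (2,2), right 1 to (2,3), down 1 to (3,3), left 2 to (3,1), up 1 to (2,1) — 7 moves in all.
Check: order respected (1 at step 1, 2 at step 2, 3 at step 5); 7 moves as required.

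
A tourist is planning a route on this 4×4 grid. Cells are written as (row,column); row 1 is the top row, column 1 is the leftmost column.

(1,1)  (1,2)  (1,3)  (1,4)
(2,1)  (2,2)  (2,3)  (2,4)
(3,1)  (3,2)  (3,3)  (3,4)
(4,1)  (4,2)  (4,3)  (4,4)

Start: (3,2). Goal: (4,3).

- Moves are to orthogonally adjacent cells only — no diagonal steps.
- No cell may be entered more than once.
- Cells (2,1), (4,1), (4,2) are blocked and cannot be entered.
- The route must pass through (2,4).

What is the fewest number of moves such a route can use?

Any route passes through (2,4) somewhere between (3,2) and (4,3). Summing Manhattan distances along the two legs ((3,2) → (2,4) → (4,3)) gives a lower bound of 3 + 3 = 6 moves.
A route of 6 moves achieves this: (3,2) → (2,2) → (2,3) → (2,4) → (3,4) → (4,4) → (4,3).
Since 6 matches the lower bound, it is optimal.

6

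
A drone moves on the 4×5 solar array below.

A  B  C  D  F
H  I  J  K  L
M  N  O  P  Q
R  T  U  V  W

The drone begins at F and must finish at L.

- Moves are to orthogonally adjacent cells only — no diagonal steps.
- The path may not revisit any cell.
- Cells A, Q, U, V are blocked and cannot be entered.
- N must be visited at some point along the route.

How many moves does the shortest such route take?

Any route passes through N somewhere between F and L. Summing Manhattan distances along the two legs (F → N → L) gives a lower bound of 5 + 4 = 9 moves.
A route of 9 moves achieves this: F → D → C → J → I → N → O → P → K → L.
Since 9 matches the lower bound, it is optimal.

9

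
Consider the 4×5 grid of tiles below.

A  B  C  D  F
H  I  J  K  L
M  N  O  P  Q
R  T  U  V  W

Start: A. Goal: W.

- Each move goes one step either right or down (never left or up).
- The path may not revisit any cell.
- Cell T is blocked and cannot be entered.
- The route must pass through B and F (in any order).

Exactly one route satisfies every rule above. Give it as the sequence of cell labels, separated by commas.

Moves only go right or down, so the column and row indices never decrease.
Route from A: right 4 to F, down 3 to W — 7 moves in all.
Check: all required cells visited.

A, B, C, D, F, L, Q, W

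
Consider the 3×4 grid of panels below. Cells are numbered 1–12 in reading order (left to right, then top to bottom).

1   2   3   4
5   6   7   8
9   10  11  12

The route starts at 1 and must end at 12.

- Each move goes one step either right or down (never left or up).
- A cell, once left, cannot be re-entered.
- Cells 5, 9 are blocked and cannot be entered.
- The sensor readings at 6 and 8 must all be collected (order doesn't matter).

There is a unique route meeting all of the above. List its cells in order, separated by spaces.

1 2 6 7 8 12

Moves only go right or down, so the column and row indices never decrease.
Route from 1: right 1 to 2, down 1 to 6, right 2 to 8, down 1 to 12 — 5 moves in all.
Check: all required cells visited.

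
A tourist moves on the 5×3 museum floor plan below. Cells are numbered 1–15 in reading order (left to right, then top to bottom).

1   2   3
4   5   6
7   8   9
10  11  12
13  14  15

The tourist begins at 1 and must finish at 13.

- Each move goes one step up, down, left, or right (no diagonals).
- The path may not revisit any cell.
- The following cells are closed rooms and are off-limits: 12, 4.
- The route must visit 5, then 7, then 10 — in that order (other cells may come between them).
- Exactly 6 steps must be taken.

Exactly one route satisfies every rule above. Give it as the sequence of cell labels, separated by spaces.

The waypoints must appear in the order 5, 7, 10, with no cell reused.
Route from 1: right to 2, 2× down (reaching 8), left to 7, 2× down (reaching 13) — 6 moves in all.
Check: order respected (5 at step 2, 7 at step 4, 10 at step 5); 6 moves as required.

1 2 5 8 7 10 13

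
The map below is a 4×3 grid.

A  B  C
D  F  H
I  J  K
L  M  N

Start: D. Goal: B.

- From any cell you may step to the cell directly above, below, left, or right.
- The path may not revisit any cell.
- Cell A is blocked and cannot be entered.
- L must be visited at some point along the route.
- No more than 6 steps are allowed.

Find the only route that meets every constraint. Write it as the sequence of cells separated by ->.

The budget equals the shortest possible length, so every move has to be on a shortest route through the required cells.
Route from D: 2× down (reaching L), right to M, 3× up (reaching B) — 6 moves in all.
Check: all required cells visited; 6 ≤ 6 moves.

D -> I -> L -> M -> J -> F -> B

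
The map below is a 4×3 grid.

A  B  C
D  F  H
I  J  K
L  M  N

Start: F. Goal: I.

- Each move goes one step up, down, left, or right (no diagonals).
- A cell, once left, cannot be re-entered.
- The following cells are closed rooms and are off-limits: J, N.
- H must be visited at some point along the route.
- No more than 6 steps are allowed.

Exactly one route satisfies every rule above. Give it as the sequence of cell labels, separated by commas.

F, H, C, B, A, D, I

Any route must reach H and still end at I within 6 moves, so the order of the required stops is forced.
Route from F: right to H, up to C, 2× left (reaching A), 2× down (reaching I) — 6 moves in all.
Check: all required cells visited; 6 ≤ 6 moves.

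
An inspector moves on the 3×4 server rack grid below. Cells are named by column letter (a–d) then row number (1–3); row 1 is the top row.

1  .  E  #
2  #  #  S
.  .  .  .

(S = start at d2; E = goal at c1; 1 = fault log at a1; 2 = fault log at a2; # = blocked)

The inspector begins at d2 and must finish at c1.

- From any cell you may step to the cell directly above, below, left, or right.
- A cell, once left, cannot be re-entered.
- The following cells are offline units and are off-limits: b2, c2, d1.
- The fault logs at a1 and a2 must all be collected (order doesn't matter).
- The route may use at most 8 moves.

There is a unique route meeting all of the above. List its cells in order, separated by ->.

d2 -> d3 -> c3 -> b3 -> a3 -> a2 -> a1 -> b1 -> c1

The 8-move cap with required stops at a1, a2 leaves no slack for detours.
Route from d2: down to d3, 3× left (reaching a3), 2× up (reaching a1), 2× right (reaching c1) — 8 moves in all.
Check: all required cells visited; 8 ≤ 8 moves.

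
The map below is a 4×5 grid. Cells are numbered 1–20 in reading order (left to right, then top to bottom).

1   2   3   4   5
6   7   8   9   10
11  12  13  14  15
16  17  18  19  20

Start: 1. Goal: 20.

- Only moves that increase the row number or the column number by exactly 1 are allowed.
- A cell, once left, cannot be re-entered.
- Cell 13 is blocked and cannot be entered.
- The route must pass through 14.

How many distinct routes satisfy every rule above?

A right/down-only route from 1 to 20 makes exactly 3 down-moves and 4 right-moves in some order.
With no other constraints that would be C(7,3) = 35 routes.
Split at 14 and multiply the segment counts (each segment already excludes blocked cells): 1→14: 4; 14→20: 2; product = 8.
That gives 8 routes.

8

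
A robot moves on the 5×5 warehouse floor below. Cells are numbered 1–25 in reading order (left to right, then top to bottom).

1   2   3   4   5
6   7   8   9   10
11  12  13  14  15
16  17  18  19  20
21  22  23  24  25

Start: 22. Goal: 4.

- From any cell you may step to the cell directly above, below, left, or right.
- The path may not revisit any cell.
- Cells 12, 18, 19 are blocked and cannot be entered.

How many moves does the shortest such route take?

The Manhattan distance from 22 to 4 is |5−1| + |2−4| = 6, so at least 6 moves are needed.
That bound ignores the blocked cells. Measuring each leg by the fewest moves that actually steer around them (22→4: 8) raises the lower bound to 8.
A route of 8 moves exists: 22 → 17 → 16 → 11 → 6 → 1 → 2 → 3 → 4.
Since 8 matches that lower bound, it is optimal.

8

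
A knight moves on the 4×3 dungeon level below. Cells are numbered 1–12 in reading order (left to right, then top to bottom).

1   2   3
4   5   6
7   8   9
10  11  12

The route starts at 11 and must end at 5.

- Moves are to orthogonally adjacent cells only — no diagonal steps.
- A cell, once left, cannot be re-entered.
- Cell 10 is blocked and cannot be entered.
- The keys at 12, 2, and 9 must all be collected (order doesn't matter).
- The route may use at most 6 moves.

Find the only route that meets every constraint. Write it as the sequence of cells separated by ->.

11 -> 12 -> 9 -> 6 -> 3 -> 2 -> 5

Any route must reach 12, 2, and 9 and still end at 5 within 6 moves, so the order of the required stops is forced.
Route from 11: right 1 to 12, up 3 to 3, left 1 to 2, down 1 to 5 — 6 moves in all.
Check: all required cells visited; 6 ≤ 6 moves.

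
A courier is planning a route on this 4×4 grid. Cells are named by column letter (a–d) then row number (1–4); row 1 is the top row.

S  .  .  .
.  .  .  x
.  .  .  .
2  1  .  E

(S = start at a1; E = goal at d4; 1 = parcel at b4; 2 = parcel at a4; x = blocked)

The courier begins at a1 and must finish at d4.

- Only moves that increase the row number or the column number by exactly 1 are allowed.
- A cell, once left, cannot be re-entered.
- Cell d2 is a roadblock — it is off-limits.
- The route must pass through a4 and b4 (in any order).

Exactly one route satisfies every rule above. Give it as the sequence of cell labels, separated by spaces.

a1 a2 a3 a4 b4 c4 d4

Moves only go right or down, so the column and row indices never decrease.
Route from a1: down 3 to a4, right 3 to d4 — 6 moves in all.
Check: all required cells visited.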